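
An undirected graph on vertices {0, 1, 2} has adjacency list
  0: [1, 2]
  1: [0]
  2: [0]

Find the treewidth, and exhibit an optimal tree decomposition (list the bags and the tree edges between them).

Every bag has size at most 2, so the width is 2 − 1 = 1 and tw(G) ≤ 1. Any graph with an edge has treewidth ≥ 1, and G has the edge 0–1. The upper and lower bounds meet at 1, so that is the treewidth.

Treewidth 1.
One such decomposition:
Bags: B1 = {0, 1}  B2 = {0, 2}
Tree: B1–B2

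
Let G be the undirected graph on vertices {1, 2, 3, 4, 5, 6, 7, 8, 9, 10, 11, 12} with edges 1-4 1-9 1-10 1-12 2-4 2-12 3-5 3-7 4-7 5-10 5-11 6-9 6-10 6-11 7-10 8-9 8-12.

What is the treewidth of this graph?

A width-3 tree decomposition is:
Bags: B1 = {2, 4, 8, 12}  B2 = {1, 4, 8, 12}  B3 = {1, 4, 8, 9}  B4 = {1, 4, 7, 9}  B5 = {1, 7, 9, 10}  B6 = {6, 7, 9, 10}  B7 = {3, 6, 7, 10}  B8 = {3, 5, 6, 10}  B9 = {3, 5, 6, 11}
Tree: B1–B2, B2–B3, B3–B4, B4–B5, B5–B6, B6–B7, B7–B8, B8–B9
Each bag holds 4 vertices, so the decomposition has width 3, which upper-bounds the treewidth. For the lower bound: the 4 vertex sets {2,8,12}, {4}, {1}, {6,7,9,10} are disjoint, each induces a connected subgraph, and every pair is joined by at least one edge of G. Contracting each set to a single vertex therefore yields K_{4} as a minor, and since treewidth is minor-monotone, tw(G) ≥ tw(K_{4}) = 3. Therefore the treewidth is 3.

3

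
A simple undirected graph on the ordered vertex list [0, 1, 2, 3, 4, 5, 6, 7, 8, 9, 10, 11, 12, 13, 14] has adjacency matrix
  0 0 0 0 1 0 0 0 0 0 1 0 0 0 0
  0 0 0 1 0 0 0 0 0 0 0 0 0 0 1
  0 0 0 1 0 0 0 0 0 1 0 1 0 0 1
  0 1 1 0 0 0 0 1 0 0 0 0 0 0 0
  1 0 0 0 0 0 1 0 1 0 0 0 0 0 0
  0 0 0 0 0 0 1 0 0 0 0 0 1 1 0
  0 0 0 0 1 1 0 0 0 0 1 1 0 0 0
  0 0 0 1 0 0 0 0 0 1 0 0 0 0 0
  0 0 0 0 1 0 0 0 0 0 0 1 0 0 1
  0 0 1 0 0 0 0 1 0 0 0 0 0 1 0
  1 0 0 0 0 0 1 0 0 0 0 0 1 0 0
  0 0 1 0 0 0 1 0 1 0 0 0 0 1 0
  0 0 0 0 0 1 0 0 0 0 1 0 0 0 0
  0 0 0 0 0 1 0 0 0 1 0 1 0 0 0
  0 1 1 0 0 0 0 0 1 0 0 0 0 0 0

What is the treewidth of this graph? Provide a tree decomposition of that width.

The largest bag has 4 vertices, giving width 3; this decomposition certifies tw(G) ≤ 3. For the lower bound: the 4 vertex sets {0,10,12}, {5}, {6}, {4,8,11,13} are disjoint, each induces a connected subgraph, and every pair is joined by at least one edge of G. Contracting each set to a single vertex therefore yields K_{4} as a minor, and since treewidth is minor-monotone, tw(G) ≥ tw(K_{4}) = 3. The upper and lower bounds meet at 3, so that is the treewidth.

Treewidth 3.
One such decomposition:
Bags: B1 = {0, 5, 10, 12}  B2 = {0, 5, 6, 10}  B3 = {0, 4, 5, 6}  B4 = {4, 5, 6, 13}  B5 = {4, 6, 11, 13}  B6 = {4, 8, 11, 13}  B7 = {8, 9, 11, 13}  B8 = {2, 8, 9, 11}  B9 = {2, 8, 9, 14}  B10 = {2, 7, 9, 14}  B11 = {2, 3, 7, 14}  B12 = {1, 3, 7, 14}
Tree: B1–B2, B2–B3, B3–B4, B4–B5, B5–B6, B6–B7, B7–B8, B8–B9, B9–B10, B10–B11, B11–B12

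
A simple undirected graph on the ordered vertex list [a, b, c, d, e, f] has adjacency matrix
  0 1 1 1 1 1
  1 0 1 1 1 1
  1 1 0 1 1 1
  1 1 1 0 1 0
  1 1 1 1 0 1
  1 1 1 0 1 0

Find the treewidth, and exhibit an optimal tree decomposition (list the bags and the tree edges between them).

Treewidth 4.
One optimal decomposition is:
Bags: B1 = {a, b, c, d, e}  B2 = {a, b, c, e, f}
Tree: B1–B2

Every bag has size at most 5, so the width is 5 − 1 = 4 and tw(G) ≤ 4. On the other hand G contains the 5-clique {a, b, c, d, e}. A clique must lie in a single bag of any decomposition, so no decomposition can have width below 4. The upper and lower bounds meet at 4, so that is the treewidth.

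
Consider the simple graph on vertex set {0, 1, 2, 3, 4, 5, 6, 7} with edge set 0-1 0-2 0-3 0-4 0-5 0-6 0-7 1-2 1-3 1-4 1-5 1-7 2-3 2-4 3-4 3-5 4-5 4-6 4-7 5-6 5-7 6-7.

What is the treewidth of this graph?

A width-4 tree decomposition is:
Bags: B1 = {0, 1, 4, 5, 7}  B2 = {0, 1, 3, 4, 5}  B3 = {0, 1, 2, 3, 4}  B4 = {0, 4, 5, 6, 7}
Tree: B1–B2, B2–B3, B1–B4
Each bag holds 5 vertices, so the decomposition has width 4, which upper-bounds the treewidth. For the lower bound, the 5 vertices {0, 1, 2, 3, 4} are pairwise adjacent, and any tree decomposition puts a clique entirely inside one bag — forcing width ≥ 4. The upper and lower bounds meet at 4, so that is the treewidth.

4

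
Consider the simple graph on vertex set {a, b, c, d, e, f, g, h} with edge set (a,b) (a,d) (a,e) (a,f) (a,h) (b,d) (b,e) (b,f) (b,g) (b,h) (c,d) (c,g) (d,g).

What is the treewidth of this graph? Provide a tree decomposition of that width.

Treewidth 2.
One such decomposition:
Bags: B1 = {a, b, f}  B2 = {a, b, d}  B3 = {a, b, h}  B4 = {b, d, g}  B5 = {a, b, e}  B6 = {c, d, g}
Tree: B1–B2, B1–B3, B2–B4, B2–B5, B4–B6

The largest bag has 3 vertices, giving width 2; this decomposition certifies tw(G) ≤ 2. On the other hand G contains the 3-clique {c, d, g}. A clique must lie in a single bag of any decomposition, so no decomposition can have width below 2. The upper and lower bounds meet at 2, so that is the treewidth.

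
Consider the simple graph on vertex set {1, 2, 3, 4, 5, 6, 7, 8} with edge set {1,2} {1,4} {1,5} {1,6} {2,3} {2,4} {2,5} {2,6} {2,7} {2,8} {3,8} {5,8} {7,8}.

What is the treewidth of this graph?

2

A width-2 tree decomposition is:
Bags: B1 = {1, 2, 5}  B2 = {1, 2, 4}  B3 = {1, 2, 6}  B4 = {2, 5, 8}  B5 = {2, 7, 8}  B6 = {2, 3, 8}
Tree: B1–B2, B2–B3, B1–B4, B4–B5, B4–B6
Each bag holds 3 vertices, so the decomposition has width 2, which upper-bounds the treewidth. On the other hand G contains the 3-clique {2, 3, 8}. A clique must lie in a single bag of any decomposition, so no decomposition can have width below 2. Therefore the treewidth is 2.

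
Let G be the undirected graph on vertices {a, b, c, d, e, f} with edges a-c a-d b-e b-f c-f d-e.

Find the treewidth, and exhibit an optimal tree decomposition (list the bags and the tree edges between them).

The largest bag has 3 vertices, giving width 2; this decomposition certifies tw(G) ≤ 2. Since a–c–f–b–e–d–a is a cycle in G, G is not acyclic. Forests are exactly the graphs of treewidth ≤ 1, so tw(G) ≥ 2. The upper and lower bounds meet at 2, so that is the treewidth.

Treewidth 2.
Bags: B1 = {a, c, f}  B2 = {a, b, f}  B3 = {a, b, e}  B4 = {a, d, e}
Tree: B1–B2, B2–B3, B3–B4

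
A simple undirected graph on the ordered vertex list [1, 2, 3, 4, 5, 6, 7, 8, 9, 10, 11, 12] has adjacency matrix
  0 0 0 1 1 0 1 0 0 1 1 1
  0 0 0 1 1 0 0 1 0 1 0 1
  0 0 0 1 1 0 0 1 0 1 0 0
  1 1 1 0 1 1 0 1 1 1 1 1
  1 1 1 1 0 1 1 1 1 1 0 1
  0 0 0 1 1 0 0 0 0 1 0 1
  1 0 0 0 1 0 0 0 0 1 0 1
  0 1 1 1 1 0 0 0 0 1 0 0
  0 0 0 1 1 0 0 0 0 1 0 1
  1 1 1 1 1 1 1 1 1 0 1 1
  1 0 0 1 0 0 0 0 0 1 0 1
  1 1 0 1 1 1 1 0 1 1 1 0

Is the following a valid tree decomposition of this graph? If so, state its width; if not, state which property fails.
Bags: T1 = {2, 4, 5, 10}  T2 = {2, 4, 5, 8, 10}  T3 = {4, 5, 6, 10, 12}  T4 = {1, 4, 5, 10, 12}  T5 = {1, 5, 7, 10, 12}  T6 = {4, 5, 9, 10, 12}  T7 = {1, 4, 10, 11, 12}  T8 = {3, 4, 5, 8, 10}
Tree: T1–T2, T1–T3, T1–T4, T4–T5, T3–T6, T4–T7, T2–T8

A tree decomposition must satisfy three properties: every vertex lies in some bag; for every edge, both endpoints lie together in some bag; and for every vertex, the bags containing it form a connected subtree. Here edge (12,2) lies in no bag, so the decomposition is invalid.

No — edge (12,2) lies in no bag.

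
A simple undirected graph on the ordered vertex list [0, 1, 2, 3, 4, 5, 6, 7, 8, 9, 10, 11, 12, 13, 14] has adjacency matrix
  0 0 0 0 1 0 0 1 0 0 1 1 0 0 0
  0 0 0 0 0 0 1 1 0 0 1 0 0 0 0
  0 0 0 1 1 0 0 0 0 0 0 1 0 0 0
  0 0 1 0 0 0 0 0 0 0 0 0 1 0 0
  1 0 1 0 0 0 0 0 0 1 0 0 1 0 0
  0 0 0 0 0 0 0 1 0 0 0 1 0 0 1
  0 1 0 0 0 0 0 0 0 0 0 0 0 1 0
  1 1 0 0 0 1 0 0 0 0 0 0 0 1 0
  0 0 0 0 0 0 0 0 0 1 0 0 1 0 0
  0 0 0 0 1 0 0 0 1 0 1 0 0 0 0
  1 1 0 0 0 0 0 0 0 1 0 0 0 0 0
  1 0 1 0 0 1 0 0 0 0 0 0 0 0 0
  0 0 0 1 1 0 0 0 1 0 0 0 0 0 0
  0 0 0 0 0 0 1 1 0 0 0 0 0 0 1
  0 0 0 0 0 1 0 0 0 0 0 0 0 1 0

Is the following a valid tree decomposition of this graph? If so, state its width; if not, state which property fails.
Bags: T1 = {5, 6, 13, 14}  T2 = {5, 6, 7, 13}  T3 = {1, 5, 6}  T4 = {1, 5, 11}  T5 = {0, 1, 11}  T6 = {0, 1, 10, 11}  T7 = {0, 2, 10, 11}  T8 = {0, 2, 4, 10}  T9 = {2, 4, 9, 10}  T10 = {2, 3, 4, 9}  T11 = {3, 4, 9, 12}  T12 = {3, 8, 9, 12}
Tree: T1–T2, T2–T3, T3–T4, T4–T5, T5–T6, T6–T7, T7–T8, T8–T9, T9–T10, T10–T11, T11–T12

No — edge (7,1) lies in no bag.

A tree decomposition must satisfy three properties: every vertex lies in some bag; for every edge, both endpoints lie together in some bag; and for every vertex, the bags containing it form a connected subtree. Here edge (7,1) lies in no bag, so the decomposition is invalid.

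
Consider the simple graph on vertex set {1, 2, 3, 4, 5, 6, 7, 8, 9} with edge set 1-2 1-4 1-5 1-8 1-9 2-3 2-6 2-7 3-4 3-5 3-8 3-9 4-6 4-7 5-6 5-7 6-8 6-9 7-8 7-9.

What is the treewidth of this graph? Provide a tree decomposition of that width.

The largest bag has 5 vertices, giving width 4; this decomposition certifies tw(G) ≤ 4. For the lower bound: the 5 vertex sets {1,5}, {2,6}, {3,4}, {7}, {8} are disjoint, each induces a connected subgraph, and every pair is joined by at least one edge of G. Contracting each set to a single vertex therefore yields K_{5} as a minor, and since treewidth is minor-monotone, tw(G) ≥ tw(K_{5}) = 4. Hence tw(G) = 4 exactly.

Treewidth 4.
One optimal decomposition is:
Bags: B1 = {1, 3, 5, 6, 7}  B2 = {1, 2, 3, 6, 7}  B3 = {1, 3, 4, 6, 7}  B4 = {1, 3, 6, 7, 8}  B5 = {1, 3, 6, 7, 9}
Tree: B1–B2, B2–B3, B3–B4, B4–B5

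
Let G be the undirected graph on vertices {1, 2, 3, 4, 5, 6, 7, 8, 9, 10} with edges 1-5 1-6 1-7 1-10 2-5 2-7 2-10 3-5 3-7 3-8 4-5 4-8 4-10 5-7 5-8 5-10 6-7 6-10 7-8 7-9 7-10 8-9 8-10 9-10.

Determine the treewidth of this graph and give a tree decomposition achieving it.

The largest bag has 4 vertices, giving width 3; this decomposition certifies tw(G) ≤ 3. On the other hand G contains the 4-clique {4, 5, 8, 10}. A clique must lie in a single bag of any decomposition, so no decomposition can have width below 3. The upper and lower bounds meet at 3, so that is the treewidth.

Treewidth 3.
One optimal decomposition is:
Bags: B1 = {5, 7, 8, 10}  B2 = {7, 8, 9, 10}  B3 = {3, 5, 7, 8}  B4 = {1, 5, 7, 10}  B5 = {1, 6, 7, 10}  B6 = {2, 5, 7, 10}  B7 = {4, 5, 8, 10}
Tree: B1–B2, B1–B3, B1–B4, B4–B5, B4–B6, B1–B7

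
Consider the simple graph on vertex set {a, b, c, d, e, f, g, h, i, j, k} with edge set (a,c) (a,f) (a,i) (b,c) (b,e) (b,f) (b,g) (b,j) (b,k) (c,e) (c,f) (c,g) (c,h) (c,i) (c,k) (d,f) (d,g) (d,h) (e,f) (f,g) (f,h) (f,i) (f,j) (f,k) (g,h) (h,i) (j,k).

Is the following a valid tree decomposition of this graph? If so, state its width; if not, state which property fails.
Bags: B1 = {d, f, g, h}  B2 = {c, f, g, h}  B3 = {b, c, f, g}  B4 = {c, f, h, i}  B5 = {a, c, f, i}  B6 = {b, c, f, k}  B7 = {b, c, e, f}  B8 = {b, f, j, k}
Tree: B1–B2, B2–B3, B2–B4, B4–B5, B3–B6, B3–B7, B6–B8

Every vertex of G appears in some bag (union = {a, b, c, d, e, f, g, h, i, j, k}); every edge is covered by a bag; and for each vertex v the set of bags containing v is connected in the bag tree. The decomposition is therefore valid. The largest bag has 4 vertices, so the width is 3.

Yes; width 3.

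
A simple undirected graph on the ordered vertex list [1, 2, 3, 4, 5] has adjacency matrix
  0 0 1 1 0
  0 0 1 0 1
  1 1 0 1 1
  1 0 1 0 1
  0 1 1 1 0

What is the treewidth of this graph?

A width-2 tree decomposition is:
Bags: B1 = {2, 3, 5}  B2 = {3, 4, 5}  B3 = {1, 3, 4}
Tree: B1–B2, B2–B3
Every bag has size at most 3, so the width is 3 − 1 = 2 and tw(G) ≤ 2. For the lower bound, the 3 vertices {2, 3, 5} are pairwise adjacent, and any tree decomposition puts a clique entirely inside one bag — forcing width ≥ 2. Combining the bounds, tw(G) = 2.

2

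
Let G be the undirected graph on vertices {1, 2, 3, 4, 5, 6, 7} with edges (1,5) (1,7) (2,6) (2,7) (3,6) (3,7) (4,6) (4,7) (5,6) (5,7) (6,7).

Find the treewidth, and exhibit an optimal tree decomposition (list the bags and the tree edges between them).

Treewidth 2.
One such decomposition:
Bags: B1 = {5, 6, 7}  B2 = {1, 5, 7}  B3 = {4, 6, 7}  B4 = {2, 6, 7}  B5 = {3, 6, 7}
Tree: B1–B2, B1–B3, B3–B4, B3–B5

Each bag holds 3 vertices, so the decomposition has width 2, which upper-bounds the treewidth. Conversely, {1, 5, 7} is a clique of size 3, and the vertices of any clique must share a bag in every tree decomposition; so some bag has ≥ 3 vertices and tw(G) ≥ 2. Hence tw(G) = 2 exactly.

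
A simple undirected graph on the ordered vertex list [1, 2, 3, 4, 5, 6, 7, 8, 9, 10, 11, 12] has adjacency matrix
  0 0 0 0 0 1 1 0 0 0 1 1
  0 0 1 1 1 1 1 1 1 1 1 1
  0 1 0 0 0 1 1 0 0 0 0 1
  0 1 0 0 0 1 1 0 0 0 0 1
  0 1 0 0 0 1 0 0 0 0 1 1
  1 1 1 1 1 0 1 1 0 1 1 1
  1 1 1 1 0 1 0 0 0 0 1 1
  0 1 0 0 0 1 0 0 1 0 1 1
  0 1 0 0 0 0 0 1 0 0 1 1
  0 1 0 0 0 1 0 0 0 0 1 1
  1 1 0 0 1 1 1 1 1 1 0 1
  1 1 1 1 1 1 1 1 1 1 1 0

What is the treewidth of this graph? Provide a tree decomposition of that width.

Treewidth 4.
One such decomposition:
Bags: B1 = {2, 6, 7, 11, 12}  B2 = {2, 3, 6, 7, 12}  B3 = {2, 6, 10, 11, 12}  B4 = {1, 6, 7, 11, 12}  B5 = {2, 6, 8, 11, 12}  B6 = {2, 4, 6, 7, 12}  B7 = {2, 8, 9, 11, 12}  B8 = {2, 5, 6, 11, 12}
Tree: B1–B2, B1–B3, B1–B4, B1–B5, B1–B6, B5–B7, B5–B8

Every bag has size at most 5, so the width is 5 − 1 = 4 and tw(G) ≤ 4. On the other hand G contains the 5-clique {1, 6, 7, 11, 12}. A clique must lie in a single bag of any decomposition, so no decomposition can have width below 4. The upper and lower bounds meet at 4, so that is the treewidth.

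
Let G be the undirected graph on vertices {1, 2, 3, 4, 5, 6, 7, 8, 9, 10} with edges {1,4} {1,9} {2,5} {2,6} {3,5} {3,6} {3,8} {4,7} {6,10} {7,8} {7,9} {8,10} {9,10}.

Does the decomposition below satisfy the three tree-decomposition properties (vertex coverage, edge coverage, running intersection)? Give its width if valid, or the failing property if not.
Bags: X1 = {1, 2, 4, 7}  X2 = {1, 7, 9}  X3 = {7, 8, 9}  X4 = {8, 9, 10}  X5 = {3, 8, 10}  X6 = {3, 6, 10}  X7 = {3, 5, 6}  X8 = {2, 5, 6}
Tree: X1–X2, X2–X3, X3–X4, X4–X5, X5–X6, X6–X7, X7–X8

No — bags containing vertex 2 are not connected in the tree.

A tree decomposition must satisfy three properties: every vertex lies in some bag; for every edge, both endpoints lie together in some bag; and for every vertex, the bags containing it form a connected subtree. Here bags containing vertex 2 are not connected in the tree, so the decomposition is invalid.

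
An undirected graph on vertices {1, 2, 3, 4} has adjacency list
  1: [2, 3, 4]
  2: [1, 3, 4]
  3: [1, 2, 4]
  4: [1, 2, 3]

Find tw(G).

3

A width-3 tree decomposition is:
Bags: B1 = {1, 2, 3, 4}
Tree: (single bag)
A single bag containing all 4 vertices is trivially a valid decomposition of width 3. Conversely, {1, 2, 3, 4} is a clique of size 4, and the vertices of any clique must share a bag in every tree decomposition; so some bag has ≥ 4 vertices and tw(G) ≥ 3. Therefore the treewidth is 3.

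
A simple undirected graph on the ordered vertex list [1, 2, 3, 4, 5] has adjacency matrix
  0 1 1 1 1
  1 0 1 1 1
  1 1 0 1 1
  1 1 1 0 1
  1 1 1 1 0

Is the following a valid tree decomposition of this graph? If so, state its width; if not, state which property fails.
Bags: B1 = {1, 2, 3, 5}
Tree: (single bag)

A tree decomposition must satisfy three properties: every vertex lies in some bag; for every edge, both endpoints lie together in some bag; and for every vertex, the bags containing it form a connected subtree. Here vertex 4 appears in no bag, so the decomposition is invalid.

No — vertex 4 appears in no bag.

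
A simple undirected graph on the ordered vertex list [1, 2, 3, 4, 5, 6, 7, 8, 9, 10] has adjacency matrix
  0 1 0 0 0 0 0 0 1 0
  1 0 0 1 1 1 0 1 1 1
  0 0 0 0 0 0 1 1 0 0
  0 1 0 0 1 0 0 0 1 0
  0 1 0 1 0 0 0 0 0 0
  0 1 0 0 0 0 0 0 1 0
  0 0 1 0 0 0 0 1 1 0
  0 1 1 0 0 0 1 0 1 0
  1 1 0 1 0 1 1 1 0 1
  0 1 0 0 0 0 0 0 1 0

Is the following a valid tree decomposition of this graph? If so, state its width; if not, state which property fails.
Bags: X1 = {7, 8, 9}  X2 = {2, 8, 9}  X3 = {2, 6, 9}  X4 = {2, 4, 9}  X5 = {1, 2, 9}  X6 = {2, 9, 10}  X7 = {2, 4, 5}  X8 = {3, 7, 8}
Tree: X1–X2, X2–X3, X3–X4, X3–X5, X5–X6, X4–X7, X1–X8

Vertex coverage: the bags together contain {1, 2, 3, 4, 5, 6, 7, 8, 9, 10}, the full vertex set. Edge coverage: each edge of G has both endpoints in at least one bag. Running intersection: for every vertex, the bags containing it form a connected subtree. All three properties hold, so this is a valid tree decomposition of width max|bag| − 1 = 2, and hence tw(G) ≤ 2.

Yes; width 2.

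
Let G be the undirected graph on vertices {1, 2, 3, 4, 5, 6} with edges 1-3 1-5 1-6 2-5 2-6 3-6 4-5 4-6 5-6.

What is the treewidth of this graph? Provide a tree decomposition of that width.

Treewidth 2.
One such decomposition:
Bags: B1 = {1, 5, 6}  B2 = {1, 3, 6}  B3 = {4, 5, 6}  B4 = {2, 5, 6}
Tree: B1–B2, B1–B3, B3–B4

Each bag holds 3 vertices, so the decomposition has width 2, which upper-bounds the treewidth. Conversely, {1, 3, 6} is a clique of size 3, and the vertices of any clique must share a bag in every tree decomposition; so some bag has ≥ 3 vertices and tw(G) ≥ 2. Combining the bounds, tw(G) = 2.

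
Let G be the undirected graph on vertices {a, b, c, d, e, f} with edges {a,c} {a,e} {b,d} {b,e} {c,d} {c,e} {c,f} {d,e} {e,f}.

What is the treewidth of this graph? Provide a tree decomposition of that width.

Each bag holds 3 vertices, so the decomposition has width 2, which upper-bounds the treewidth. For the lower bound, the 3 vertices {c, d, e} are pairwise adjacent, and any tree decomposition puts a clique entirely inside one bag — forcing width ≥ 2. Combining the bounds, tw(G) = 2.

Treewidth 2.
One such decomposition:
Bags: B1 = {c, d, e}  B2 = {c, e, f}  B3 = {a, c, e}  B4 = {b, d, e}
Tree: B1–B2, B2–B3, B1–B4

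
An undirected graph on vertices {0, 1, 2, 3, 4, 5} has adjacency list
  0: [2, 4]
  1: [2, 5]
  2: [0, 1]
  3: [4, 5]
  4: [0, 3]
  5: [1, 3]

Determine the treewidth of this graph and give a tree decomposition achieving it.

Treewidth 2.
One such decomposition:
Bags: B1 = {0, 2, 4}  B2 = {1, 2, 4}  B3 = {1, 4, 5}  B4 = {3, 4, 5}
Tree: B1–B2, B2–B3, B3–B4

Every bag has size at most 3, so the width is 3 − 1 = 2 and tw(G) ≤ 2. For the lower bound, G contains the cycle 4–0–2–1–5–3–4, so G is not a forest; only forests have treewidth ≤ 1, hence tw(G) ≥ 2. Hence tw(G) = 2 exactly.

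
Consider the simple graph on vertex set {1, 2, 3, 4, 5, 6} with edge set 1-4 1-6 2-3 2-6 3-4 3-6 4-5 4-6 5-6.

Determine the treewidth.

2

A width-2 tree decomposition is:
Bags: B1 = {3, 4, 6}  B2 = {4, 5, 6}  B3 = {2, 3, 6}  B4 = {1, 4, 6}
Tree: B1–B2, B1–B3, B2–B4
Each bag holds 3 vertices, so the decomposition has width 2, which upper-bounds the treewidth. For the lower bound, the 3 vertices {2, 3, 6} are pairwise adjacent, and any tree decomposition puts a clique entirely inside one bag — forcing width ≥ 2. Therefore the treewidth is 2.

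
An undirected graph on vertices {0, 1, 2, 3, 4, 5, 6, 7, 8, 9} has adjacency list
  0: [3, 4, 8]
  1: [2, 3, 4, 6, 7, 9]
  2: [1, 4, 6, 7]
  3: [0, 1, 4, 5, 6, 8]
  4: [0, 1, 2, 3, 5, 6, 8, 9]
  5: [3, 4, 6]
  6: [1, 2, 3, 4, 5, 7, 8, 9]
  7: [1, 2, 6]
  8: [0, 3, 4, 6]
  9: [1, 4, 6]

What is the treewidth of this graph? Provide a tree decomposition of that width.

Treewidth 3.
One such decomposition:
Bags: B1 = {1, 2, 4, 6}  B2 = {1, 4, 6, 9}  B3 = {1, 3, 4, 6}  B4 = {3, 4, 6, 8}  B5 = {1, 2, 6, 7}  B6 = {0, 3, 4, 8}  B7 = {3, 4, 5, 6}
Tree: B1–B2, B2–B3, B3–B4, B1–B5, B4–B6, B3–B7

Every bag has size at most 4, so the width is 4 − 1 = 3 and tw(G) ≤ 3. For the lower bound, the 4 vertices {0, 3, 4, 8} are pairwise adjacent, and any tree decomposition puts a clique entirely inside one bag — forcing width ≥ 3. The upper and lower bounds meet at 3, so that is the treewidth.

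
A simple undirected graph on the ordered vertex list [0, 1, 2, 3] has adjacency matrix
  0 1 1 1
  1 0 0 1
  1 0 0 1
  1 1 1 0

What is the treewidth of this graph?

2

A width-2 tree decomposition is:
Bags: B1 = {0, 2, 3}  B2 = {0, 1, 3}
Tree: B1–B2
Every bag has size at most 3, so the width is 3 − 1 = 2 and tw(G) ≤ 2. Conversely, {0, 1, 3} is a clique of size 3, and the vertices of any clique must share a bag in every tree decomposition; so some bag has ≥ 3 vertices and tw(G) ≥ 2. The upper and lower bounds meet at 2, so that is the treewidth.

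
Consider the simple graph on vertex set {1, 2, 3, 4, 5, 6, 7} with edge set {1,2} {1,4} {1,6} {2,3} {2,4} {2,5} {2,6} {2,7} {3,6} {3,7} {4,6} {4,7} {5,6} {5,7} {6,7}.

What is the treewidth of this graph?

3

A width-3 tree decomposition is:
Bags: B1 = {2, 3, 6, 7}  B2 = {2, 4, 6, 7}  B3 = {1, 2, 4, 6}  B4 = {2, 5, 6, 7}
Tree: B1–B2, B2–B3, B2–B4
The largest bag has 4 vertices, giving width 3; this decomposition certifies tw(G) ≤ 3. Conversely, {1, 2, 4, 6} is a clique of size 4, and the vertices of any clique must share a bag in every tree decomposition; so some bag has ≥ 4 vertices and tw(G) ≥ 3. Therefore the treewidth is 3.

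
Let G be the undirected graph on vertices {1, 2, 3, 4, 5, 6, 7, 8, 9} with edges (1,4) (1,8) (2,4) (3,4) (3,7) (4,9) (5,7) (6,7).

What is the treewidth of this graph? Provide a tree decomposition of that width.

Treewidth 1.
One optimal decomposition is:
Bags: B1 = {3, 4}  B2 = {1, 4}  B3 = {3, 7}  B4 = {5, 7}  B5 = {1, 8}  B6 = {4, 9}  B7 = {2, 4}  B8 = {6, 7}
Tree: B1–B2, B1–B3, B3–B4, B2–B5, B2–B6, B1–B7, B4–B8

Every bag has size at most 2, so the width is 2 − 1 = 1 and tw(G) ≤ 1. Since G has at least one edge (e.g. 4–3), it is not an edgeless graph, so tw(G) ≥ 1. Therefore the treewidth is 1.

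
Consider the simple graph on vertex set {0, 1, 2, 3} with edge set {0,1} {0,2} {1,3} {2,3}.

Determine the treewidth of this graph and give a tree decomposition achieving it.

Each bag holds 3 vertices, so the decomposition has width 2, which upper-bounds the treewidth. Since 1–0–2–3–1 is a cycle in G, G is not acyclic. Forests are exactly the graphs of treewidth ≤ 1, so tw(G) ≥ 2. Hence tw(G) = 2 exactly.

Treewidth 2.
One optimal decomposition is:
Bags: B1 = {0, 1, 2}  B2 = {1, 2, 3}
Tree: B1–B2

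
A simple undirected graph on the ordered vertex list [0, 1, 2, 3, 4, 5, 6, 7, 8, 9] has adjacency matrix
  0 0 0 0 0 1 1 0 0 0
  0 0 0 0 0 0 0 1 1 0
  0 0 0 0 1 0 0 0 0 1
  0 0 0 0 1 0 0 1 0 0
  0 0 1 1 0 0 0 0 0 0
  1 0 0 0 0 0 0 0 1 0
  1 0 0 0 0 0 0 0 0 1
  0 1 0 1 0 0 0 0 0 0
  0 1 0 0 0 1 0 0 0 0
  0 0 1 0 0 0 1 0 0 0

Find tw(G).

A width-2 tree decomposition is:
Bags: B1 = {1, 3, 7}  B2 = {1, 3, 8}  B3 = {3, 5, 8}  B4 = {0, 3, 5}  B5 = {0, 3, 6}  B6 = {3, 6, 9}  B7 = {2, 3, 9}  B8 = {2, 3, 4}
Tree: B1–B2, B2–B3, B3–B4, B4–B5, B5–B6, B6–B7, B7–B8
Each bag holds 3 vertices, so the decomposition has width 2, which upper-bounds the treewidth. For the lower bound, G contains the cycle 3–7–1–8–5–0–6–9–2–4–3, so G is not a forest; only forests have treewidth ≤ 1, hence tw(G) ≥ 2. Combining the bounds, tw(G) = 2.

2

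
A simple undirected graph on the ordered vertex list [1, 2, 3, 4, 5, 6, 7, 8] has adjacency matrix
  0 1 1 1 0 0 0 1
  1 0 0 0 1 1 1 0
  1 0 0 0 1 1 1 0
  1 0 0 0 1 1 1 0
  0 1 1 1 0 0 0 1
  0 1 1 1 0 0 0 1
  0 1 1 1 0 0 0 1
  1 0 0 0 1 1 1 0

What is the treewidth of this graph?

A width-4 tree decomposition is:
Bags: B1 = {2, 3, 4, 7, 8}  B2 = {2, 3, 4, 5, 8}  B3 = {2, 3, 4, 6, 8}  B4 = {1, 2, 3, 4, 8}
Tree: B1–B2, B2–B3, B3–B4
Every bag has size at most 5, so the width is 5 − 1 = 4 and tw(G) ≤ 4. For the lower bound: the 5 vertex sets {2,7}, {4,5}, {3,6}, {8}, {1} are disjoint, each induces a connected subgraph, and every pair is joined by at least one edge of G. Contracting each set to a single vertex therefore yields K_{5} as a minor, and since treewidth is minor-monotone, tw(G) ≥ tw(K_{5}) = 4. The upper and lower bounds meet at 4, so that is the treewidth.

4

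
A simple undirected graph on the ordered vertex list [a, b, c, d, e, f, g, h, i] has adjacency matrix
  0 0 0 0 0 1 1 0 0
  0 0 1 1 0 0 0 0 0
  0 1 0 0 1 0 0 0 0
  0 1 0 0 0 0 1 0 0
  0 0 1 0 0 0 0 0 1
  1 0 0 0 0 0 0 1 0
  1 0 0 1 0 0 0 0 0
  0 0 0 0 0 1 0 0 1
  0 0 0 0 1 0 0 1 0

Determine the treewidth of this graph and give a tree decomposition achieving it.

Treewidth 2.
Bags: B1 = {f, h, i}  B2 = {a, f, i}  B3 = {a, g, i}  B4 = {d, g, i}  B5 = {b, d, i}  B6 = {b, c, i}  B7 = {c, e, i}
Tree: B1–B2, B2–B3, B3–B4, B4–B5, B5–B6, B6–B7

Every bag has size at most 3, so the width is 3 − 1 = 2 and tw(G) ≤ 2. For the lower bound, G contains the cycle i–h–f–a–g–d–b–c–e–i, so G is not a forest; only forests have treewidth ≤ 1, hence tw(G) ≥ 2. The upper and lower bounds meet at 2, so that is the treewidth.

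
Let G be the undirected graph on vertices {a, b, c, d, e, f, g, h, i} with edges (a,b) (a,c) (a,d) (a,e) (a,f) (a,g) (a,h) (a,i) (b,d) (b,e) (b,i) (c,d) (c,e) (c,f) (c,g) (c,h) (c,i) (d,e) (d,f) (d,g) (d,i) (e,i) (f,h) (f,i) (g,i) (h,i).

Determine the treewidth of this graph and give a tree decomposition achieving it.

The largest bag has 5 vertices, giving width 4; this decomposition certifies tw(G) ≤ 4. Conversely, {a, c, d, g, i} is a clique of size 5, and the vertices of any clique must share a bag in every tree decomposition; so some bag has ≥ 5 vertices and tw(G) ≥ 4. Therefore the treewidth is 4.

Treewidth 4.
Bags: B1 = {a, c, d, g, i}  B2 = {a, c, d, e, i}  B3 = {a, c, d, f, i}  B4 = {a, c, f, h, i}  B5 = {a, b, d, e, i}
Tree: B1–B2, B1–B3, B3–B4, B2–B5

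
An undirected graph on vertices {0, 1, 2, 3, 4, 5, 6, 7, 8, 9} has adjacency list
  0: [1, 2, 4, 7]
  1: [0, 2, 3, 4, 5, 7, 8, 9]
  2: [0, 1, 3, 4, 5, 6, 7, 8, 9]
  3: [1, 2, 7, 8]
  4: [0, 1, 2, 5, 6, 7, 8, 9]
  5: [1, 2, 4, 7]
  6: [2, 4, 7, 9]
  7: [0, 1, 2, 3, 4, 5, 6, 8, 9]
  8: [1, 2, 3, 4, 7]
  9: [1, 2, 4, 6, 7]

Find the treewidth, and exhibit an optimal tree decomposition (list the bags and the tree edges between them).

Treewidth 4.
Bags: B1 = {0, 1, 2, 4, 7}  B2 = {1, 2, 4, 7, 9}  B3 = {1, 2, 4, 7, 8}  B4 = {2, 4, 6, 7, 9}  B5 = {1, 2, 4, 5, 7}  B6 = {1, 2, 3, 7, 8}
Tree: B1–B2, B2–B3, B2–B4, B2–B5, B3–B6

Each bag holds 5 vertices, so the decomposition has width 4, which upper-bounds the treewidth. Conversely, {1, 2, 3, 7, 8} is a clique of size 5, and the vertices of any clique must share a bag in every tree decomposition; so some bag has ≥ 5 vertices and tw(G) ≥ 4. Therefore the treewidth is 4.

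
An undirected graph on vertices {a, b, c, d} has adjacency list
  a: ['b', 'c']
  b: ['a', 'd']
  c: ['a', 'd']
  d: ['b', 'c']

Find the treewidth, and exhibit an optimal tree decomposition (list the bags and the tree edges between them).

The largest bag has 3 vertices, giving width 2; this decomposition certifies tw(G) ≤ 2. The edges a–b–d–c–a form a cycle, so G is not a tree and its treewidth is at least 2. The upper and lower bounds meet at 2, so that is the treewidth.

Treewidth 2.
One such decomposition:
Bags: B1 = {a, b, d}  B2 = {a, c, d}
Tree: B1–B2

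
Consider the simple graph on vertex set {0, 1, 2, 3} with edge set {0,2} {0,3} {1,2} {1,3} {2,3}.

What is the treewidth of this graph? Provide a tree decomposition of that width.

Treewidth 2.
Bags: B1 = {0, 2, 3}  B2 = {1, 2, 3}
Tree: B1–B2

Every bag has size at most 3, so the width is 3 − 1 = 2 and tw(G) ≤ 2. For the lower bound, the 3 vertices {0, 2, 3} are pairwise adjacent, and any tree decomposition puts a clique entirely inside one bag — forcing width ≥ 2. Hence tw(G) = 2 exactly.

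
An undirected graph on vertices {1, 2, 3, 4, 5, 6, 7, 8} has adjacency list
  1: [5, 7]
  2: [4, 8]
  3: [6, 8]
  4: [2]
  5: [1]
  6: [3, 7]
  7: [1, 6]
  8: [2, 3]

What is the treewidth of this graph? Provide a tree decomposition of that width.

Each bag holds 2 vertices, so the decomposition has width 1, which upper-bounds the treewidth. Since G has at least one edge (e.g. 4–2), it is not an edgeless graph, so tw(G) ≥ 1. Hence tw(G) = 1 exactly.

Treewidth 1.
One optimal decomposition is:
Bags: B1 = {2, 4}  B2 = {2, 8}  B3 = {3, 8}  B4 = {3, 6}  B5 = {6, 7}  B6 = {1, 7}  B7 = {1, 5}
Tree: B1–B2, B2–B3, B3–B4, B4–B5, B5–B6, B6–B7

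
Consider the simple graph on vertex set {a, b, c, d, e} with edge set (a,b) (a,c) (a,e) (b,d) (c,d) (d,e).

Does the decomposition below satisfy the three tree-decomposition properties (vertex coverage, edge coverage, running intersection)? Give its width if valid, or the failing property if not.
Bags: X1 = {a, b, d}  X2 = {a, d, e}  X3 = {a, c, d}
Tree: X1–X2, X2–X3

Yes; width 2.

Vertex coverage: the bags together contain {a, b, c, d, e}, the full vertex set. Edge coverage: each edge of G has both endpoints in at least one bag. Running intersection: for every vertex, the bags containing it form a connected subtree. All three properties hold, so this is a valid tree decomposition of width max|bag| − 1 = 2, and hence tw(G) ≤ 2.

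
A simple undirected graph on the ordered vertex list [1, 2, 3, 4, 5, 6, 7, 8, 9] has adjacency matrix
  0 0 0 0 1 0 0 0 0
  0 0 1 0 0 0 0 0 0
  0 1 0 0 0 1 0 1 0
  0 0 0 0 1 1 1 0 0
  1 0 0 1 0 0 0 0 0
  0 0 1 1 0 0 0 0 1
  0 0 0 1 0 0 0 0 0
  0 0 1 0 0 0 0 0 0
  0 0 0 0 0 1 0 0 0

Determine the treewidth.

1

A width-1 tree decomposition is:
Bags: B1 = {6, 9}  B2 = {3, 6}  B3 = {4, 6}  B4 = {2, 3}  B5 = {3, 8}  B6 = {4, 5}  B7 = {1, 5}  B8 = {4, 7}
Tree: B1–B2, B1–B3, B2–B4, B2–B5, B3–B6, B6–B7, B6–B8
The largest bag has 2 vertices, giving width 1; this decomposition certifies tw(G) ≤ 1. Since G has at least one edge (e.g. 6–9), it is not an edgeless graph, so tw(G) ≥ 1. Combining the bounds, tw(G) = 1.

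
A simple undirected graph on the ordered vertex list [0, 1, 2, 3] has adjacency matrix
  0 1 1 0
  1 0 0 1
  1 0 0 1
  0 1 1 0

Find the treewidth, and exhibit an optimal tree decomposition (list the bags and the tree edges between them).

Treewidth 2.
One optimal decomposition is:
Bags: B1 = {1, 2, 3}  B2 = {0, 1, 2}
Tree: B1–B2

Every bag has size at most 3, so the width is 3 − 1 = 2 and tw(G) ≤ 2. The edges 1–3–2–0–1 form a cycle, so G is not a tree and its treewidth is at least 2. The upper and lower bounds meet at 2, so that is the treewidth.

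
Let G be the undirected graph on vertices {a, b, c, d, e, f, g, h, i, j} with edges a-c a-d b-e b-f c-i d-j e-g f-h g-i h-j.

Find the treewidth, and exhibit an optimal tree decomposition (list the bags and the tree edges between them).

Treewidth 2.
Bags: B1 = {d, h, j}  B2 = {d, f, h}  B3 = {b, d, f}  B4 = {b, d, e}  B5 = {d, e, g}  B6 = {d, g, i}  B7 = {c, d, i}  B8 = {a, c, d}
Tree: B1–B2, B2–B3, B3–B4, B4–B5, B5–B6, B6–B7, B7–B8

Every bag has size at most 3, so the width is 3 − 1 = 2 and tw(G) ≤ 2. The edges d–j–h–f–b–e–g–i–c–a–d form a cycle, so G is not a tree and its treewidth is at least 2. Therefore the treewidth is 2.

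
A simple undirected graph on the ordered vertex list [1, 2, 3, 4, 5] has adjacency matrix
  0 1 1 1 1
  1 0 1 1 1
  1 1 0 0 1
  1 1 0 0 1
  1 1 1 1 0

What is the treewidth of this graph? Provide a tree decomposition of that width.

The largest bag has 4 vertices, giving width 3; this decomposition certifies tw(G) ≤ 3. Conversely, {1, 2, 3, 5} is a clique of size 4, and the vertices of any clique must share a bag in every tree decomposition; so some bag has ≥ 4 vertices and tw(G) ≥ 3. Hence tw(G) = 3 exactly.

Treewidth 3.
One such decomposition:
Bags: B1 = {1, 2, 3, 5}  B2 = {1, 2, 4, 5}
Tree: B1–B2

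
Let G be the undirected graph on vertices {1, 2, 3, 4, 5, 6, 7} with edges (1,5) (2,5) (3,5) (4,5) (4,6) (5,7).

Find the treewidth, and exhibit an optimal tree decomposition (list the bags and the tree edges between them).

The largest bag has 2 vertices, giving width 1; this decomposition certifies tw(G) ≤ 1. G has an edge, so its treewidth is at least 1. Therefore the treewidth is 1.

Treewidth 1.
Bags: B1 = {5, 7}  B2 = {2, 5}  B3 = {4, 5}  B4 = {3, 5}  B5 = {1, 5}  B6 = {4, 6}
Tree: B1–B2, B2–B3, B1–B4, B3–B5, B3–B6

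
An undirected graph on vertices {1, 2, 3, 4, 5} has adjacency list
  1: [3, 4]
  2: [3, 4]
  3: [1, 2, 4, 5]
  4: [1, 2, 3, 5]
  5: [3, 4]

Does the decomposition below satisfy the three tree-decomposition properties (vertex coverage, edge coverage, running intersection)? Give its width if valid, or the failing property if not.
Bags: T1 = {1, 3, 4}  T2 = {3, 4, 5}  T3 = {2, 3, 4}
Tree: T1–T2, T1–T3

Yes; width 2.

Vertex coverage: the bags together contain {1, 2, 3, 4, 5}, the full vertex set. Edge coverage: each edge of G has both endpoints in at least one bag. Running intersection: for every vertex, the bags containing it form a connected subtree. All three properties hold, so this is a valid tree decomposition of width max|bag| − 1 = 2, and hence tw(G) ≤ 2.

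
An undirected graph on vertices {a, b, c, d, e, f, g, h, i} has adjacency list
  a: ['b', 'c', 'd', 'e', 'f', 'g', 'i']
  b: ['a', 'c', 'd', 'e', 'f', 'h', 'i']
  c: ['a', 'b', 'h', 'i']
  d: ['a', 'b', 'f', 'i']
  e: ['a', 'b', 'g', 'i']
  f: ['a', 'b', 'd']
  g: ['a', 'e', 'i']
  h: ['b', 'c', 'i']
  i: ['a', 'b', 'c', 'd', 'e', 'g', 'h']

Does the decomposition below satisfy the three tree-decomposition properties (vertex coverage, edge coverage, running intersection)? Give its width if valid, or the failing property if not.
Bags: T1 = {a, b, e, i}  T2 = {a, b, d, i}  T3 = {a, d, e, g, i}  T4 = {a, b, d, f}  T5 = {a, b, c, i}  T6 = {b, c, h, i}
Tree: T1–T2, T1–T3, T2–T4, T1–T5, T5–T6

A tree decomposition must satisfy three properties: every vertex lies in some bag; for every edge, both endpoints lie together in some bag; and for every vertex, the bags containing it form a connected subtree. Here bags containing vertex d are not connected in the tree, so the decomposition is invalid.

No — bags containing vertex d are not connected in the tree.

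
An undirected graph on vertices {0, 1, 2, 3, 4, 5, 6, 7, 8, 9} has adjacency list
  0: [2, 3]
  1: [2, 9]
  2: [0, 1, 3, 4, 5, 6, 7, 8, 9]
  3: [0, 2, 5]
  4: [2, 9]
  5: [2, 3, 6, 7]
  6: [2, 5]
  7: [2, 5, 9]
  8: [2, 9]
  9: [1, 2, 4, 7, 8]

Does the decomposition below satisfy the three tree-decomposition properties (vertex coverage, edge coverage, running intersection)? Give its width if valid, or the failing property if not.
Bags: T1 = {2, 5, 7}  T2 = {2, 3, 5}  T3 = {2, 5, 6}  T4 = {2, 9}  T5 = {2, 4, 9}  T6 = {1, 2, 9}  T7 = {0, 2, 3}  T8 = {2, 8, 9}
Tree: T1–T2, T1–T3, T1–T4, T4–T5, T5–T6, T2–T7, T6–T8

No — edge (7,9) lies in no bag.

A tree decomposition must satisfy three properties: every vertex lies in some bag; for every edge, both endpoints lie together in some bag; and for every vertex, the bags containing it form a connected subtree. Here edge (7,9) lies in no bag, so the decomposition is invalid.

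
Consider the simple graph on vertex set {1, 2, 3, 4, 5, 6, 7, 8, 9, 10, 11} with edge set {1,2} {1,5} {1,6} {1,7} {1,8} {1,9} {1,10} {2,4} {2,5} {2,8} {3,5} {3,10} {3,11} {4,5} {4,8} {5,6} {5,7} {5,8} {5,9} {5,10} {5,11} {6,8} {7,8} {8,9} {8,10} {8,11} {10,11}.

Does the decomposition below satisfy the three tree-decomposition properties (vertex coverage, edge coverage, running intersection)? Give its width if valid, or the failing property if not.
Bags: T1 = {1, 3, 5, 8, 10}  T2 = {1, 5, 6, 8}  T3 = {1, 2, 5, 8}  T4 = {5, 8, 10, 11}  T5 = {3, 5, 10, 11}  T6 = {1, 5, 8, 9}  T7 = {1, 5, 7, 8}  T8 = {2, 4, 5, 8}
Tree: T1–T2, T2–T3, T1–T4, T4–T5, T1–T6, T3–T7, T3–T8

A tree decomposition must satisfy three properties: every vertex lies in some bag; for every edge, both endpoints lie together in some bag; and for every vertex, the bags containing it form a connected subtree. Here bags containing vertex 3 are not connected in the tree, so the decomposition is invalid.

No — bags containing vertex 3 are not connected in the tree.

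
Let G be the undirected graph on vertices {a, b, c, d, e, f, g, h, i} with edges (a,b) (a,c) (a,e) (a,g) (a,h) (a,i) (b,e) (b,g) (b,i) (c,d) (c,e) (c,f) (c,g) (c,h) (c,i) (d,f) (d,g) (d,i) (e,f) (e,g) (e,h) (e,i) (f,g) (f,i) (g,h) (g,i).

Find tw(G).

A width-4 tree decomposition is:
Bags: B1 = {a, c, e, g, h}  B2 = {a, c, e, g, i}  B3 = {c, e, f, g, i}  B4 = {a, b, e, g, i}  B5 = {c, d, f, g, i}
Tree: B1–B2, B2–B3, B2–B4, B3–B5
Each bag holds 5 vertices, so the decomposition has width 4, which upper-bounds the treewidth. Conversely, {a, c, e, g, h} is a clique of size 5, and the vertices of any clique must share a bag in every tree decomposition; so some bag has ≥ 5 vertices and tw(G) ≥ 4. Hence tw(G) = 4 exactly.

4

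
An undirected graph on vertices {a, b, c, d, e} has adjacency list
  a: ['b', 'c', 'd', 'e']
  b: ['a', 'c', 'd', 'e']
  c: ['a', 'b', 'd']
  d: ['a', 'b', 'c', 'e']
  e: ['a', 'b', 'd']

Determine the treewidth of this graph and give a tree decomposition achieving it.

Treewidth 3.
Bags: B1 = {a, b, d, e}  B2 = {a, b, c, d}
Tree: B1–B2

Each bag holds 4 vertices, so the decomposition has width 3, which upper-bounds the treewidth. On the other hand G contains the 4-clique {a, b, d, e}. A clique must lie in a single bag of any decomposition, so no decomposition can have width below 3. Hence tw(G) = 3 exactly.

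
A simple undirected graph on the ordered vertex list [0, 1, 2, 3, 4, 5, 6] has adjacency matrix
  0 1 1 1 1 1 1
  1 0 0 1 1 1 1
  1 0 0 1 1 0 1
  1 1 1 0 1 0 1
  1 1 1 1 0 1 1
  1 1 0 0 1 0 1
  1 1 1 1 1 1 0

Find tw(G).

4

A width-4 tree decomposition is:
Bags: B1 = {0, 1, 3, 4, 6}  B2 = {0, 2, 3, 4, 6}  B3 = {0, 1, 4, 5, 6}
Tree: B1–B2, B1–B3
Each bag holds 5 vertices, so the decomposition has width 4, which upper-bounds the treewidth. Conversely, {0, 1, 3, 4, 6} is a clique of size 5, and the vertices of any clique must share a bag in every tree decomposition; so some bag has ≥ 5 vertices and tw(G) ≥ 4. The upper and lower bounds meet at 4, so that is the treewidth.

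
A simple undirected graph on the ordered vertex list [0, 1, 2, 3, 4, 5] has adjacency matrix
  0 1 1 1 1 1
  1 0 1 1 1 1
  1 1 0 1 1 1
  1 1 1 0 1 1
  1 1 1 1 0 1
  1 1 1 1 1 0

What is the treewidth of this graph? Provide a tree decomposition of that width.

A single bag containing all 6 vertices is trivially a valid decomposition of width 5. On the other hand G contains the 6-clique {0, 1, 2, 3, 4, 5}. A clique must lie in a single bag of any decomposition, so no decomposition can have width below 5. Combining the bounds, tw(G) = 5.

Treewidth 5.
One optimal decomposition is:
Bags: B1 = {0, 1, 2, 3, 4, 5}
Tree: (single bag)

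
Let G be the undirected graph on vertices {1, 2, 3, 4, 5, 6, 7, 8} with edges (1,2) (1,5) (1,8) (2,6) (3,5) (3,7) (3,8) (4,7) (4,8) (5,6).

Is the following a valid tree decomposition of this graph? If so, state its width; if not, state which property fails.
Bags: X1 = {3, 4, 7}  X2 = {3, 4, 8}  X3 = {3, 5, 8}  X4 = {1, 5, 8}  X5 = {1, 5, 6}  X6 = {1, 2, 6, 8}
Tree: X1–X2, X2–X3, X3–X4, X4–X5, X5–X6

A tree decomposition must satisfy three properties: every vertex lies in some bag; for every edge, both endpoints lie together in some bag; and for every vertex, the bags containing it form a connected subtree. Here bags containing vertex 8 are not connected in the tree, so the decomposition is invalid.

No — bags containing vertex 8 are not connected in the tree.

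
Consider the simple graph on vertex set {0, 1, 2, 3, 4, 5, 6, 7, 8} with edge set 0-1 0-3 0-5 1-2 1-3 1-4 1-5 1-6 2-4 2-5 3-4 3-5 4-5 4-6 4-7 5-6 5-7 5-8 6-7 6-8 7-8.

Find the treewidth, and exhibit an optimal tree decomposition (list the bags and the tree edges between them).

Each bag holds 4 vertices, so the decomposition has width 3, which upper-bounds the treewidth. Conversely, {5, 6, 7, 8} is a clique of size 4, and the vertices of any clique must share a bag in every tree decomposition; so some bag has ≥ 4 vertices and tw(G) ≥ 3. Hence tw(G) = 3 exactly.

Treewidth 3.
One optimal decomposition is:
Bags: B1 = {4, 5, 6, 7}  B2 = {1, 4, 5, 6}  B3 = {1, 3, 4, 5}  B4 = {1, 2, 4, 5}  B5 = {5, 6, 7, 8}  B6 = {0, 1, 3, 5}
Tree: B1–B2, B2–B3, B3–B4, B1–B5, B3–B6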